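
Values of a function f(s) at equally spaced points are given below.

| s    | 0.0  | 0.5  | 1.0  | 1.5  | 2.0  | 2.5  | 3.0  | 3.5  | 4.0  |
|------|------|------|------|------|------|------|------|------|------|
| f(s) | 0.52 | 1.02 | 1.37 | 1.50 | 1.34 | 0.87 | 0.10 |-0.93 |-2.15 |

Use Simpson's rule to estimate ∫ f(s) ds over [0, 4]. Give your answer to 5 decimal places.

h = 0.5, n = 8.
(h/3)·[y₀ + 4y₁ + 2y₂ + 4y₃ + 2y₄ + 4y₅ + 2y₆ + 4y₇ + y₈] = 0.166667·(13.83) = 2.30500.

2.30500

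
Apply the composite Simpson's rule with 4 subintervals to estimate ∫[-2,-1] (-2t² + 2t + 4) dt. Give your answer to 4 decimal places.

-3.6667

h = (-1 − (-2))/4 = 0.25.
Nodes t₀,…,t₄ = -2, -1.75, -1.5, -1.25, -1.
f(t) = -2t² + 2t + 4: f₀=-8, f₁=-5.625, f₂=-3.5, f₃=-1.625, f₄=0.
(h/3)·[f₀ + 4f₁ + 2f₂ + 4f₃ + f₄] = 0.083333·(-44) = -3.6667.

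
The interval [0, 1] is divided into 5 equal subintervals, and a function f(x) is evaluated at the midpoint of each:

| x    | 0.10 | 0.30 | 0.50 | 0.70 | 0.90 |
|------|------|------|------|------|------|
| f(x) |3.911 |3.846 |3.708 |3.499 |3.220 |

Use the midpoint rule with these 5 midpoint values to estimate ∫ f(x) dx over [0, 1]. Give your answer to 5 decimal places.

h = 0.2, n = 5.
h·[y(m₁) + y(m₂) + y(m₃) + y(m₄) + y(m₅)] = 0.2·(18.184) = 3.63680.

3.63680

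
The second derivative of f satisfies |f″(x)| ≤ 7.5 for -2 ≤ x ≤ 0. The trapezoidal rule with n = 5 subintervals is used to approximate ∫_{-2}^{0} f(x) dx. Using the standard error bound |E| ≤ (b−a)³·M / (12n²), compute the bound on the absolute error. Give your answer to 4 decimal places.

|E| ≤ (2)³·7.5 / (12·5²) = 60/300 = 0.2000.

0.2000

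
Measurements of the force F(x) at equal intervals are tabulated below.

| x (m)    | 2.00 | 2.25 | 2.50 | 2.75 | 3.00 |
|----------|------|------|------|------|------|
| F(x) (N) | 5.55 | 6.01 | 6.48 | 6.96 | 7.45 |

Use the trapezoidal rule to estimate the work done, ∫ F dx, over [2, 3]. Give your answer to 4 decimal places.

h = 0.25, n = 4.
(h/2)·[y₀ + 2y₁ + 2y₂ + 2y₃ + y₄] = 0.125·(51.90) = 6.4875.

6.4875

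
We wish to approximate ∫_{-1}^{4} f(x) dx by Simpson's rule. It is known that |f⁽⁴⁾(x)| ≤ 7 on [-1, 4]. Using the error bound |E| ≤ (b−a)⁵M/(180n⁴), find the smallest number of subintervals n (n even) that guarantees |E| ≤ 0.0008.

Need 21875/(180n⁴) ≤ 0.0008.
n⁴ ≥ 21875/(180·0.0008) = 151910 ⇒ n ≥ 19.7422, so the smallest even n is 20. (n must be even for Simpson's rule.)

20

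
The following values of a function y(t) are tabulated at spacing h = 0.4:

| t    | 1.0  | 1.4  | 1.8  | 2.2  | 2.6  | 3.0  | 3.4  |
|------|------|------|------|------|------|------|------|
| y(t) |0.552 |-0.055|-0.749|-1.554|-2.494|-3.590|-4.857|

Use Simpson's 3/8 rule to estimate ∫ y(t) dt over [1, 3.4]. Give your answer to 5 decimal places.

h = 0.4, n = 6.
(3h/8)·[y₀ + 3y₁ + 3y₂ + 2y₃ + 3y₄ + 3y₅ + y₆] = 0.15·(-28.077) = -4.21155.

-4.21155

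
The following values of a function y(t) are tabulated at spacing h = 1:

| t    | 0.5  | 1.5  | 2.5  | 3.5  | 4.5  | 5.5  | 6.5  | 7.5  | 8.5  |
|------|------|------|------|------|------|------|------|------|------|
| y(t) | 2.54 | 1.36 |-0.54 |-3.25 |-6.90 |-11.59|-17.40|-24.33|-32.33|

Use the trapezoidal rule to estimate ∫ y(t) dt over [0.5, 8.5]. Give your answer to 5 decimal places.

-77.54500

h = 1, n = 8.
(h/2)·[y₀ + 2y₁ + 2y₂ + 2y₃ + 2y₄ + 2y₅ + 2y₆ + 2y₇ + y₈] = 0.5·(-155.09) = -77.54500.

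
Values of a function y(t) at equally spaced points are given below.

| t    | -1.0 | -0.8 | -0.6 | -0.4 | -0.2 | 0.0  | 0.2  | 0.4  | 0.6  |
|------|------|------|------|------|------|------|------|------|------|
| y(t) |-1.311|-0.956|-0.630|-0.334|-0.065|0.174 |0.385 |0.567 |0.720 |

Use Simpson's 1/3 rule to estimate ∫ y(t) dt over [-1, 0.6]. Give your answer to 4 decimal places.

h = 0.2, n = 8.
(h/3)·[y₀ + 4y₁ + 2y₂ + 4y₃ + 2y₄ + 4y₅ + 2y₆ + 4y₇ + y₈] = 0.066667·(-3.407) = -0.2271.

-0.2271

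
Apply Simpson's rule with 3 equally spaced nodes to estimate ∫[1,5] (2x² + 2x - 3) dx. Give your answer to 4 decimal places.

94.6667

h = (5 − 1)/2 = 2.
Nodes x₀,…,x₂ = 1, 3, 5.
f(x) = 2x² + 2x - 3: f₀=1, f₁=21, f₂=57.
(h/3)·[f₀ + 4f₁ + f₂] = 0.666667·(142) = 94.6667.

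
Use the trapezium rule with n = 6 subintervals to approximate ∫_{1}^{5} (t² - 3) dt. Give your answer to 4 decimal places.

29.6296

h = (5 − 1)/6 = 0.666667.
Nodes t₀,…,t₆ = 1, 1.666667, 2.333333, 3, 3.666667, 4.333333, 5.
f(t) = t² - 3: f₀=-2, f₁=-0.222222, f₂=2.444444, f₃=6, f₄=10.444444, f₅=15.777778, f₆=22.
(h/2)·[f₀ + 2f₁ + 2f₂ + 2f₃ + 2f₄ + 2f₅ + f₆] = 0.333333·(88.888889) = 29.6296.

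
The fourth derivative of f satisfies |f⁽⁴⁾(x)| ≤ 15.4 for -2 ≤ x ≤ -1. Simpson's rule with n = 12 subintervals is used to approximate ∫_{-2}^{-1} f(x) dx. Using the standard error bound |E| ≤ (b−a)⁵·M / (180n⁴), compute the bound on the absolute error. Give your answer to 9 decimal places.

0.000004126

|E| ≤ (1)⁵·15.4 / (180·12⁴) = 15.4/3732480 = 0.000004126.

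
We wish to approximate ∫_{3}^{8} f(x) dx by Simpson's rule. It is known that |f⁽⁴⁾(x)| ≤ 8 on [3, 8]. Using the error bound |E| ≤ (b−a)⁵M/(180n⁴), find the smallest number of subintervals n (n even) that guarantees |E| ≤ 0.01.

12

Need 25000/(180n⁴) ≤ 0.01.
n⁴ ≥ 25000/(180·0.01) = 13888.9 ⇒ n ≥ 10.8559, so the smallest even n is 12. (n must be even for Simpson's rule.)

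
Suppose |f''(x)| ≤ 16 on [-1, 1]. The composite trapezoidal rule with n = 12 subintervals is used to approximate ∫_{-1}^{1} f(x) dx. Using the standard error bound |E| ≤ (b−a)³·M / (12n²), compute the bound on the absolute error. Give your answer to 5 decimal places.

0.07407

|E| ≤ (2)³·16 / (12·12²) = 128/1728 = 0.07407.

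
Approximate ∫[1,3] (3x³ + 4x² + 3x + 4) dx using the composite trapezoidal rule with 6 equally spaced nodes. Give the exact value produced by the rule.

115.84

h = (3 − 1)/5 = 0.4.
Nodes x₀,…,x₅ = 1, 1.4, 1.8, 2.2, 2.6, 3.
f(x) = 3x³ + 4x² + 3x + 4: f₀=14, f₁=24.272, f₂=39.856, f₃=61.904, f₄=91.568, f₅=130.
(h/2)·[f₀ + 2f₁ + 2f₂ + 2f₃ + 2f₄ + f₅] = 0.2·(579.2) = 115.84.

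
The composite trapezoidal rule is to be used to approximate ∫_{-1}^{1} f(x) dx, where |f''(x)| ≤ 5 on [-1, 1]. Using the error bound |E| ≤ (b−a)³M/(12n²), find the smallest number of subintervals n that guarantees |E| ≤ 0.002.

Need 40/(12n²) ≤ 0.002.
n² ≥ 40/(12·0.002) = 1666.67 ⇒ n ≥ 40.8248, so the smallest n is 41.

41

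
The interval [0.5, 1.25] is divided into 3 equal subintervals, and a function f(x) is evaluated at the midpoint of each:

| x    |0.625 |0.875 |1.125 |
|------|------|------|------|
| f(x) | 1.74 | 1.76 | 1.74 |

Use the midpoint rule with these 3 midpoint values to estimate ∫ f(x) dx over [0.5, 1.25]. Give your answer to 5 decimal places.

h = 0.25, n = 3.
h·[y(m₁) + y(m₂) + y(m₃)] = 0.25·(5.24) = 1.31000.

1.31000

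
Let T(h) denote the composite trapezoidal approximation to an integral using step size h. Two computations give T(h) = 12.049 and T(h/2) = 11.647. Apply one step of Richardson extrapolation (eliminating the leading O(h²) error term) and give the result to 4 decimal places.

R = (4·T(h/2) − T(h)) / 3 = (4·11.647 − 12.049)/3 = (34.539)/3 = 11.5130.

11.5130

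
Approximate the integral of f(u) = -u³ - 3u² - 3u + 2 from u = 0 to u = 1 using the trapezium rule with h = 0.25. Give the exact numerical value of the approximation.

-0.796875

h = (1 − 0)/4 = 0.25.
Nodes u₀,…,u₄ = 0, 0.25, 0.5, 0.75, 1.
f(u) = -u³ - 3u² - 3u + 2: f₀=2, f₁=1.046875, f₂=-0.375, f₃=-2.359375, f₄=-5.
(h/2)·[f₀ + 2f₁ + 2f₂ + 2f₃ + f₄] = 0.125·(-6.375) = -0.796875.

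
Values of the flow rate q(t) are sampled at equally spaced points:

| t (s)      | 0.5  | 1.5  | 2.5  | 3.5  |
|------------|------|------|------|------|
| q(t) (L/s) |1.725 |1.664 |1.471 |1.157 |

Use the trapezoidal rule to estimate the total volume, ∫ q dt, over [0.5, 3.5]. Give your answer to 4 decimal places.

4.5760

h = 1, n = 3.
(h/2)·[y₀ + 2y₁ + 2y₂ + y₃] = 0.5·(9.152) = 4.5760.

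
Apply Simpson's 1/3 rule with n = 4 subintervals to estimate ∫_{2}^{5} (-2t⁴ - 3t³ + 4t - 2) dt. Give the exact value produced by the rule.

-1658.203125

h = (5 − 2)/4 = 0.75.
Nodes t₀,…,t₄ = 2, 2.75, 3.5, 4.25, 5.
f(t) = -2t⁴ - 3t³ + 4t - 2: f₀=-50, f₁=-167.7734375, f₂=-416.75, f₃=-867.8046875, f₄=-1607.
(h/3)·[f₀ + 4f₁ + 2f₂ + 4f₃ + f₄] = 0.25·(-6632.8125) = -1658.203125.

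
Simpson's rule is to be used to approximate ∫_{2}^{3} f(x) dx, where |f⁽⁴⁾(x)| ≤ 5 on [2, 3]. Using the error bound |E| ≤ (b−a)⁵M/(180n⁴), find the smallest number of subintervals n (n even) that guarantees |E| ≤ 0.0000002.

Need 5/(180n⁴) ≤ 0.0000002.
n⁴ ≥ 5/(180·0.0000002) = 138889 ⇒ n ≥ 19.3049, so the smallest even n is 20. (n must be even for Simpson's rule.)

20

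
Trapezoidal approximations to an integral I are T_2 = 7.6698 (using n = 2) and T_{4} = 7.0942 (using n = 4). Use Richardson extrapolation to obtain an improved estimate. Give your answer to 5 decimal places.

R = (4·T_{4} − T_2) / 3 = (4·7.0942 − 7.6698)/3 = (20.7070)/3 = 6.90233.

6.90233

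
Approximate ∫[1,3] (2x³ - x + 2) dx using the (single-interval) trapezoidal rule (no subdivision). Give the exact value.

56

T = (b−a)/2 · [f(1) + f(3)] = 1·[3 + 53] = 56.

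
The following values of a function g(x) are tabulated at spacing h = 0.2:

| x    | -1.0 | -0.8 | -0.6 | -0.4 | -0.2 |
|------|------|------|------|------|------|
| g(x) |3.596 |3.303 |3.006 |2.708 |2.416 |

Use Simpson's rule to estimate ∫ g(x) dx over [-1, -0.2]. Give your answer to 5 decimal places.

2.40453

h = 0.2, n = 4.
(h/3)·[y₀ + 4y₁ + 2y₂ + 4y₃ + y₄] = 0.066667·(36.068) = 2.40453.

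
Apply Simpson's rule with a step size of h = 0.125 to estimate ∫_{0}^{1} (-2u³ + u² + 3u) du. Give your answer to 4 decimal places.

h = (1 − 0)/8 = 0.125.
Nodes u₀,…,u₈ = 0, 0.125, 0.25, 0.375, 0.5, 0.625, 0.75, 0.875, 1.
f(u) = -2u³ + u² + 3u: f₀=0, f₁=0.38671875, f₂=0.78125, f₃=1.16015625, f₄=1.5, f₅=1.77734375, f₆=1.96875, f₇=2.05078125, f₈=2.
(h/3)·[f₀ + 4f₁ + 2f₂ + 4f₃ + 2f₄ + 4f₅ + 2f₆ + 4f₇ + f₈] = 0.041667·(32) = 1.3333.

1.3333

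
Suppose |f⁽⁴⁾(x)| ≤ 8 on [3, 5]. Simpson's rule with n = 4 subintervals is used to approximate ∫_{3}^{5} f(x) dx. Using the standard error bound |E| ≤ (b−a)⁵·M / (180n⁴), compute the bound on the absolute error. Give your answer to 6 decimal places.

|E| ≤ (2)⁵·8 / (180·4⁴) = 256/46080 = 0.005556.

0.005556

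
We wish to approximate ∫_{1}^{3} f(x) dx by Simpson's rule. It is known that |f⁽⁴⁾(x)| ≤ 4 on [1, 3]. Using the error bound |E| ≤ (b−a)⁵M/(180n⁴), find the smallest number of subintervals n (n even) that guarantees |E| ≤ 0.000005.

Need 128/(180n⁴) ≤ 0.000005.
n⁴ ≥ 128/(180·0.000005) = 142222 ⇒ n ≥ 19.4197, so the smallest even n is 20. (n must be even for Simpson's rule.)

20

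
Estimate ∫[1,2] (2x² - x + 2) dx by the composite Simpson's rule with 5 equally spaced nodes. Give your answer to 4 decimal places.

5.1667

h = (2 − 1)/4 = 0.25.
Nodes x₀,…,x₄ = 1, 1.25, 1.5, 1.75, 2.
f(x) = 2x² - x + 2: f₀=3, f₁=3.875, f₂=5, f₃=6.375, f₄=8.
(h/3)·[f₀ + 4f₁ + 2f₂ + 4f₃ + f₄] = 0.083333·(62) = 5.1667.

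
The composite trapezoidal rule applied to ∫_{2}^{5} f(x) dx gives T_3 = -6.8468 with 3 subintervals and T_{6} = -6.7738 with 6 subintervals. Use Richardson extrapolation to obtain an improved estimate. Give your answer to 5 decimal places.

R = (4·T_{6} − T_3) / 3 = (4·(-6.7738) − (-6.8468))/3 = (-20.2484)/3 = -6.74947.

-6.74947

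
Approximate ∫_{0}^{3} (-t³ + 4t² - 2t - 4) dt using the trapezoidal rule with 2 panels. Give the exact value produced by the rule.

-5.8125

h = (3 − 0)/2 = 1.5.
Nodes t₀,…,t₂ = 0, 1.5, 3.
f(t) = -t³ + 4t² - 2t - 4: f₀=-4, f₁=-1.375, f₂=-1.
(h/2)·[f₀ + 2f₁ + f₂] = 0.75·(-7.75) = -5.8125.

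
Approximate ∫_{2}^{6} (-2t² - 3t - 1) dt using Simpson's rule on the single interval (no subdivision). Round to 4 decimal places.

-190.6667

S = (b−a)/6 · [f(2) + 4f(4) + f(6)] = 0.666667·[(-15) + 4·(-45) + (-91)] = -190.6667.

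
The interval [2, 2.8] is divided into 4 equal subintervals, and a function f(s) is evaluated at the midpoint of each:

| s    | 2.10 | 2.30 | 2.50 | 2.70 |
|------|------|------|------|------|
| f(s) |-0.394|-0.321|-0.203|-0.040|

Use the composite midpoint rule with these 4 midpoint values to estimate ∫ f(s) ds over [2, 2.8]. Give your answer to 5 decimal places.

-0.19160

h = 0.2, n = 4.
h·[y(m₁) + y(m₂) + y(m₃) + y(m₄)] = 0.2·(-0.958) = -0.19160.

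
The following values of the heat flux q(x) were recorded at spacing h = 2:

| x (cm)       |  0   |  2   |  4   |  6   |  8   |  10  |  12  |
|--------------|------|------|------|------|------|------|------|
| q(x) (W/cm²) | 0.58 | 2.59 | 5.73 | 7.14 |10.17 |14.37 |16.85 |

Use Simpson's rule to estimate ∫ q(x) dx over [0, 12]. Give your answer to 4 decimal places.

97.0867

h = 2, n = 6.
(h/3)·[y₀ + 4y₁ + 2y₂ + 4y₃ + 2y₄ + 4y₅ + y₆] = 0.666667·(145.63) = 97.0867.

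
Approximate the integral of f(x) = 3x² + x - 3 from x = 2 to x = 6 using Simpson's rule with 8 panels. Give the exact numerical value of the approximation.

212

h = (6 − 2)/8 = 0.5.
Nodes x₀,…,x₈ = 2, 2.5, 3, 3.5, 4, 4.5, 5, 5.5, 6.
f(x) = 3x² + x - 3: f₀=11, f₁=18.25, f₂=27, f₃=37.25, f₄=49, f₅=62.25, f₆=77, f₇=93.25, f₈=111.
(h/3)·[f₀ + 4f₁ + 2f₂ + 4f₃ + 2f₄ + 4f₅ + 2f₆ + 4f₇ + f₈] = 0.166667·(1272) = 212.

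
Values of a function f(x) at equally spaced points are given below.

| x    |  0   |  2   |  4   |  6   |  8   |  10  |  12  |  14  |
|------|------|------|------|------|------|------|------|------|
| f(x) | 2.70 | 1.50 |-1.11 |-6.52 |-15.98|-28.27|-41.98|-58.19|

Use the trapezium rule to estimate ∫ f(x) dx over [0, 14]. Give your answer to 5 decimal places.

h = 2, n = 7.
(h/2)·[y₀ + 2y₁ + 2y₂ + 2y₃ + 2y₄ + 2y₅ + 2y₆ + y₇] = 1·(-240.21) = -240.21000.

-240.21000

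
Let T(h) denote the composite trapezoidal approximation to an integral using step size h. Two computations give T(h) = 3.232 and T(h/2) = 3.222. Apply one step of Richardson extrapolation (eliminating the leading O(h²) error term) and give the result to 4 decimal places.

3.2187

R = (4·T(h/2) − T(h)) / 3 = (4·3.222 − 3.232)/3 = (9.656)/3 = 3.2187.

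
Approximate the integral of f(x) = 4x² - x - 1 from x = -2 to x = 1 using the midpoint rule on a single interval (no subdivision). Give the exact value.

1.5

M = (b−a)·f(-0.5) = 3·(0.5) = 1.5.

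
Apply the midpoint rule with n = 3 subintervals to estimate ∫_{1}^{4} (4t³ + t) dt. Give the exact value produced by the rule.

255

h = (4 − 1)/3 = 1.
Midpoints m₁,…,m₃ = 1.5, 2.5, 3.5.
f(m₁)=15, f(m₂)=65, f(m₃)=175.
h·[f(m₁) + f(m₂) + f(m₃)] = 1·(255) = 255.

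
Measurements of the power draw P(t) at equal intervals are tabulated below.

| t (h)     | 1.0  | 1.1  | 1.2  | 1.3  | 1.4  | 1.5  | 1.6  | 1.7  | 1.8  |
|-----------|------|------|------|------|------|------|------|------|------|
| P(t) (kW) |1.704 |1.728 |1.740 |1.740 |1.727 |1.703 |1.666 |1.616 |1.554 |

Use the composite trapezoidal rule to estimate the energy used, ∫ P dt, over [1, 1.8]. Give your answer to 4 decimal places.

1.3549

h = 0.1, n = 8.
(h/2)·[y₀ + 2y₁ + 2y₂ + 2y₃ + 2y₄ + 2y₅ + 2y₆ + 2y₇ + y₈] = 0.05·(27.098) = 1.3549.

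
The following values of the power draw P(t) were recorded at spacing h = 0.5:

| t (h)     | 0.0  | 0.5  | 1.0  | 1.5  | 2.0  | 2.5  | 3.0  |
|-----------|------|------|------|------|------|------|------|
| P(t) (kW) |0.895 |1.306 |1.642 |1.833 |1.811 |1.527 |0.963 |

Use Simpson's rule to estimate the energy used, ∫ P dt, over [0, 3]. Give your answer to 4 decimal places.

h = 0.5, n = 6.
(h/3)·[y₀ + 4y₁ + 2y₂ + 4y₃ + 2y₄ + 4y₅ + y₆] = 0.166667·(27.428) = 4.5713.

4.5713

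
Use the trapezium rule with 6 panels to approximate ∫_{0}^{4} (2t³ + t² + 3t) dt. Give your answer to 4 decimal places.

177.1852

h = (4 − 0)/6 = 0.666667.
Nodes t₀,…,t₆ = 0, 0.666667, 1.333333, 2, 2.666667, 3.333333, 4.
f(t) = 2t³ + t² + 3t: f₀=0, f₁=3.037037, f₂=10.518519, f₃=26, f₄=53.037037, f₅=95.185185, f₆=156.
(h/2)·[f₀ + 2f₁ + 2f₂ + 2f₃ + 2f₄ + 2f₅ + f₆] = 0.333333·(531.555556) = 177.1852.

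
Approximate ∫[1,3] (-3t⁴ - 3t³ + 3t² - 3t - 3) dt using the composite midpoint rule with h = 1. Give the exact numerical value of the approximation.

-181.875

h = (3 − 1)/2 = 1.
Midpoints m₁,…,m₂ = 1.5, 2.5.
f(m₁)=-26.0625, f(m₂)=-155.8125.
h·[f(m₁) + f(m₂)] = 1·(-181.875) = -181.875.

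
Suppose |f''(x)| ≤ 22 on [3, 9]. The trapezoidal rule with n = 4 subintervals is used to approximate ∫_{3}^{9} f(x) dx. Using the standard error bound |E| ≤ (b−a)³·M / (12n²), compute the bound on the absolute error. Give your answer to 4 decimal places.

|E| ≤ (6)³·22 / (12·4²) = 4752/192 = 24.7500.

24.7500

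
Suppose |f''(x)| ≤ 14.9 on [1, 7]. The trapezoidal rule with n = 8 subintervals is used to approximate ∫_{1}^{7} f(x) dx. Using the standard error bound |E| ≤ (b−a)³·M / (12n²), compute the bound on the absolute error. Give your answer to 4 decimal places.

4.1906

|E| ≤ (6)³·14.9 / (12·8²) = 3218.4/768 = 4.1906.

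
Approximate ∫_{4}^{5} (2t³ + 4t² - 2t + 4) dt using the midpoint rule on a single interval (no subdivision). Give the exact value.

M = (b−a)·f(4.5) = 1·(258.25) = 258.25.

258.25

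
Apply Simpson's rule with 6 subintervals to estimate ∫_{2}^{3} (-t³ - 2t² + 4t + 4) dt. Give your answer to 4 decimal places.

h = (3 − 2)/6 = 0.166667.
Nodes t₀,…,t₆ = 2, 2.166667, 2.333333, 2.5, 2.666667, 2.833333, 3.
f(t) = -t³ - 2t² + 4t + 4: f₀=-4, f₁=-6.893519, f₂=-10.259259, f₃=-14.125, f₄=-18.518519, f₅=-23.467593, f₆=-29.
(h/3)·[f₀ + 4f₁ + 2f₂ + 4f₃ + 2f₄ + 4f₅ + f₆] = 0.055556·(-268.5) = -14.9167.

-14.9167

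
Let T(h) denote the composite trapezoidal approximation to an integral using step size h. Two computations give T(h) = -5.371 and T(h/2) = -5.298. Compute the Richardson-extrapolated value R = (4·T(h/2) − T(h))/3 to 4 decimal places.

-5.2737

R = (4·T(h/2) − T(h)) / 3 = (4·(-5.298) − (-5.371))/3 = (-15.821)/3 = -5.2737.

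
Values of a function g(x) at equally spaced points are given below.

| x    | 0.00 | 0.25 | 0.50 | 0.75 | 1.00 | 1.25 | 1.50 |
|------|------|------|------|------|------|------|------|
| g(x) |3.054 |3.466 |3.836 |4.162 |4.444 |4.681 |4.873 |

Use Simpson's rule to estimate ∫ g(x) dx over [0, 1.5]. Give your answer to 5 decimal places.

h = 0.25, n = 6.
(h/3)·[y₀ + 4y₁ + 2y₂ + 4y₃ + 2y₄ + 4y₅ + y₆] = 0.083333·(73.723) = 6.14358.

6.14358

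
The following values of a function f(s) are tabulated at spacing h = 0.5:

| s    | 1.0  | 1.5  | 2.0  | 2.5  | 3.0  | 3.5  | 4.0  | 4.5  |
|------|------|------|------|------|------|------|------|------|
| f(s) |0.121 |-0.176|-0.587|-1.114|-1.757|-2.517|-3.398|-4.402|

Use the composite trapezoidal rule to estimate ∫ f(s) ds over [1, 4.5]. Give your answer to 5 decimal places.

h = 0.5, n = 7.
(h/2)·[y₀ + 2y₁ + 2y₂ + 2y₃ + 2y₄ + 2y₅ + 2y₆ + y₇] = 0.25·(-23.379) = -5.84475.

-5.84475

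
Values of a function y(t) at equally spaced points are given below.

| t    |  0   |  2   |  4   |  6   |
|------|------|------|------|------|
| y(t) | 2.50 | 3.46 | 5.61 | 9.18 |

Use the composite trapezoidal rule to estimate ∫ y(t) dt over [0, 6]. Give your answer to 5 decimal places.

29.82000

h = 2, n = 3.
(h/2)·[y₀ + 2y₁ + 2y₂ + y₃] = 1·(29.82) = 29.82000.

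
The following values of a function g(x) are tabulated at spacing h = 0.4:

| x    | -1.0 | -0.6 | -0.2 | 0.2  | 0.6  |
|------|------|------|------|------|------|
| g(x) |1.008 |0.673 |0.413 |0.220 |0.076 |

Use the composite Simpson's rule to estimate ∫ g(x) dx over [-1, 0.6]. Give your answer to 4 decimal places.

h = 0.4, n = 4.
(h/3)·[y₀ + 4y₁ + 2y₂ + 4y₃ + y₄] = 0.133333·(5.482) = 0.7309.

0.7309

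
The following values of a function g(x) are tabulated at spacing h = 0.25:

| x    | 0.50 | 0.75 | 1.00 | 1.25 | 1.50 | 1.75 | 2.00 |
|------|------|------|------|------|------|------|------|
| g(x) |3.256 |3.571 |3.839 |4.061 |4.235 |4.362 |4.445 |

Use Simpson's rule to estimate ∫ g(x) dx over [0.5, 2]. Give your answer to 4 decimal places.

h = 0.25, n = 6.
(h/3)·[y₀ + 4y₁ + 2y₂ + 4y₃ + 2y₄ + 4y₅ + y₆] = 0.083333·(71.825) = 5.9854.

5.9854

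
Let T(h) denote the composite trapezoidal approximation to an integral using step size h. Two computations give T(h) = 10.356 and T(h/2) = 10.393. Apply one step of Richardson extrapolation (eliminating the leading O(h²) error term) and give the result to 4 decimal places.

R = (4·T(h/2) − T(h)) / 3 = (4·10.393 − 10.356)/3 = (31.216)/3 = 10.4053.

10.4053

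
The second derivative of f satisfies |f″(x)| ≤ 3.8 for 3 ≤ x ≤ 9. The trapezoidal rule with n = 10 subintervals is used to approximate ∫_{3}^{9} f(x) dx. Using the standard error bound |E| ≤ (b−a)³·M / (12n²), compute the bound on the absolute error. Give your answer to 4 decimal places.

0.6840

|E| ≤ (6)³·3.8 / (12·10²) = 820.8/1200 = 0.6840.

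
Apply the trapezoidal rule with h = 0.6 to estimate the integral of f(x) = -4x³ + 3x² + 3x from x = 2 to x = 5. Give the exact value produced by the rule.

-467.52

h = (5 − 2)/5 = 0.6.
Nodes x₀,…,x₅ = 2, 2.6, 3.2, 3.8, 4.4, 5.
f(x) = -4x³ + 3x² + 3x: f₀=-14, f₁=-42.224, f₂=-90.752, f₃=-164.768, f₄=-269.456, f₅=-410.
(h/2)·[f₀ + 2f₁ + 2f₂ + 2f₃ + 2f₄ + f₅] = 0.3·(-1558.4) = -467.52.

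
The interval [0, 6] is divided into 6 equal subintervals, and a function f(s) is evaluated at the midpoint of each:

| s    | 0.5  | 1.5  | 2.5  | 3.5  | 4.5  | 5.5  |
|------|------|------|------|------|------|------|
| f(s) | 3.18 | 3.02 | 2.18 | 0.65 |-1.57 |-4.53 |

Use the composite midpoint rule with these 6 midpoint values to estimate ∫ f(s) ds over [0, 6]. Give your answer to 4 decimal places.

h = 1, n = 6.
h·[y(m₁) + y(m₂) + y(m₃) + y(m₄) + y(m₅) + y(m₆)] = 1·(2.93) = 2.9300.

2.9300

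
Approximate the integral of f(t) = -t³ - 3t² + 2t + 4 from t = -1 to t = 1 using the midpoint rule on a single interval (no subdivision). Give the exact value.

8

M = (b−a)·f(0) = 2·(4) = 8.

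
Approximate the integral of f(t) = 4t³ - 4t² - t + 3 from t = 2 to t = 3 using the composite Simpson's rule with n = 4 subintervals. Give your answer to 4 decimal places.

h = (3 − 2)/4 = 0.25.
Nodes t₀,…,t₄ = 2, 2.25, 2.5, 2.75, 3.
f(t) = 4t³ - 4t² - t + 3: f₀=17, f₁=26.0625, f₂=38, f₃=53.1875, f₄=72.
(h/3)·[f₀ + 4f₁ + 2f₂ + 4f₃ + f₄] = 0.083333·(482) = 40.1667.

40.1667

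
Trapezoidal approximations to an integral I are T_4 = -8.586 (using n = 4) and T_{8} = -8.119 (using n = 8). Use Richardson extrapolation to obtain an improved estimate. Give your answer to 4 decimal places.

-7.9633

R = (4·T_{8} − T_4) / 3 = (4·(-8.119) − (-8.586))/3 = (-23.890)/3 = -7.9633.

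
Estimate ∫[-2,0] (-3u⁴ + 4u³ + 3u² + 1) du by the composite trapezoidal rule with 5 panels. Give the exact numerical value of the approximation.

-26.95488

h = (0 − (-2))/5 = 0.4.
Nodes u₀,…,u₅ = -2, -1.6, -1.2, -0.8, -0.4, 0.
f(u) = -3u⁴ + 4u³ + 3u² + 1: f₀=-67, f₁=-27.3648, f₂=-7.8128, f₃=-0.3568, f₄=1.1472, f₅=1.
(h/2)·[f₀ + 2f₁ + 2f₂ + 2f₃ + 2f₄ + f₅] = 0.2·(-134.7744) = -26.95488.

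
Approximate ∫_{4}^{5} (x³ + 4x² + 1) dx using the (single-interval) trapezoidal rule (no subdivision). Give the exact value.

177.5

T = (b−a)/2 · [f(4) + f(5)] = 0.5·[129 + 226] = 177.5.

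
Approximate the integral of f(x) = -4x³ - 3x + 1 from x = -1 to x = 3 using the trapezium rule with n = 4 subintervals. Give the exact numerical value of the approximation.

-96

h = (3 − (-1))/4 = 1.
Nodes x₀,…,x₄ = -1, 0, 1, 2, 3.
f(x) = -4x³ - 3x + 1: f₀=8, f₁=1, f₂=-6, f₃=-37, f₄=-116.
(h/2)·[f₀ + 2f₁ + 2f₂ + 2f₃ + f₄] = 0.5·(-192) = -96.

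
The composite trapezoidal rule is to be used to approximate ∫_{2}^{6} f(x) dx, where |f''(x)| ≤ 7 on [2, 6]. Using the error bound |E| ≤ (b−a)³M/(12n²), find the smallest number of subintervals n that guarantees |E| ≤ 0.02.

Need 448/(12n²) ≤ 0.02.
n² ≥ 448/(12·0.02) = 1866.67 ⇒ n ≥ 43.2049, so the smallest n is 44.

44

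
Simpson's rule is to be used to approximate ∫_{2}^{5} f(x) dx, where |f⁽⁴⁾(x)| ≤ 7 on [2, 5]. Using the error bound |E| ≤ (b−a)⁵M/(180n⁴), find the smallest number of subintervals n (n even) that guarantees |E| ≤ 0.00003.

24

Need 1701/(180n⁴) ≤ 0.00003.
n⁴ ≥ 1701/(180·0.00003) = 315000 ⇒ n ≥ 23.6907, so the smallest even n is 24. (n must be even for Simpson's rule.)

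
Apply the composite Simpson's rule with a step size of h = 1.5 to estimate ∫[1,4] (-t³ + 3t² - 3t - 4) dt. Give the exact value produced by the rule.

-35.25

h = (4 − 1)/2 = 1.5.
Nodes t₀,…,t₂ = 1, 2.5, 4.
f(t) = -t³ + 3t² - 3t - 4: f₀=-5, f₁=-8.375, f₂=-32.
(h/3)·[f₀ + 4f₁ + f₂] = 0.5·(-70.5) = -35.25.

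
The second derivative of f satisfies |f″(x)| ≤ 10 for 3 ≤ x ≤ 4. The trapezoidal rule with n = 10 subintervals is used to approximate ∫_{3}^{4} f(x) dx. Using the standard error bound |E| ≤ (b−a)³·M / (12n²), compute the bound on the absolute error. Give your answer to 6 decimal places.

|E| ≤ (1)³·10 / (12·10²) = 10/1200 = 0.008333.

0.008333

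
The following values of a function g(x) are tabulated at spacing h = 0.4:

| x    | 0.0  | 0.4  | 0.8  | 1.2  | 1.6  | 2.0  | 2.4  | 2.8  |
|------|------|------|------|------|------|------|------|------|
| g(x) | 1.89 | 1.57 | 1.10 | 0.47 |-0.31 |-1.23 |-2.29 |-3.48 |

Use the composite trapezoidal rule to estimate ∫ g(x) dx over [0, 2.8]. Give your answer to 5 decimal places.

-0.59400

h = 0.4, n = 7.
(h/2)·[y₀ + 2y₁ + 2y₂ + 2y₃ + 2y₄ + 2y₅ + 2y₆ + y₇] = 0.2·(-2.97) = -0.59400.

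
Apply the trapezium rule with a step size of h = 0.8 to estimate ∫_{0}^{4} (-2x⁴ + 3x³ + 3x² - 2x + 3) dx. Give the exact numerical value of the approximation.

-175.83744

h = (4 − 0)/5 = 0.8.
Nodes x₀,…,x₅ = 0, 0.8, 1.6, 2.4, 3.2, 4.
f(x) = -2x⁴ + 3x³ + 3x² - 2x + 3: f₀=3, f₁=4.0368, f₂=6.6608, f₃=-9.4032, f₄=-84.0912, f₅=-277.
(h/2)·[f₀ + 2f₁ + 2f₂ + 2f₃ + 2f₄ + f₅] = 0.4·(-439.5936) = -175.83744.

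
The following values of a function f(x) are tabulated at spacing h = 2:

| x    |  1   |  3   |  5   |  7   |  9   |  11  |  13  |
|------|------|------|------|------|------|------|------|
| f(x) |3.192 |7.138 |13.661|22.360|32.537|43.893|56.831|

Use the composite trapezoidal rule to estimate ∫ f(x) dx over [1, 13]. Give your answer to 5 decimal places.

299.20100

h = 2, n = 6.
(h/2)·[y₀ + 2y₁ + 2y₂ + 2y₃ + 2y₄ + 2y₅ + y₆] = 1·(299.201) = 299.20100.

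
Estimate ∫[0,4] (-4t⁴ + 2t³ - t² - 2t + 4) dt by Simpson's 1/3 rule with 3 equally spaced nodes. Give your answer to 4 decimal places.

-746.6667

h = (4 − 0)/2 = 2.
Nodes t₀,…,t₂ = 0, 2, 4.
f(t) = -4t⁴ + 2t³ - t² - 2t + 4: f₀=4, f₁=-52, f₂=-916.
(h/3)·[f₀ + 4f₁ + f₂] = 0.666667·(-1120) = -746.6667.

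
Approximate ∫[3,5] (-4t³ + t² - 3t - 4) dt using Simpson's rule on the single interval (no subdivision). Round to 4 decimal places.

S = (b−a)/6 · [f(3) + 4f(4) + f(5)] = 0.333333·[(-112) + 4·(-256) + (-494)] = -543.3333.

-543.3333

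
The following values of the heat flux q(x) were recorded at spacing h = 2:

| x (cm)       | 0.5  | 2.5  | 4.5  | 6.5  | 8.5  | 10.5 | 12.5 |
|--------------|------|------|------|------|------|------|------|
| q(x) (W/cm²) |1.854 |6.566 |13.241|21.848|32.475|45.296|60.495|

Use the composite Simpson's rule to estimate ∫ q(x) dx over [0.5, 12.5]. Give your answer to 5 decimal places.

299.08067

h = 2, n = 6.
(h/3)·[y₀ + 4y₁ + 2y₂ + 4y₃ + 2y₄ + 4y₅ + y₆] = 0.666667·(448.621) = 299.08067.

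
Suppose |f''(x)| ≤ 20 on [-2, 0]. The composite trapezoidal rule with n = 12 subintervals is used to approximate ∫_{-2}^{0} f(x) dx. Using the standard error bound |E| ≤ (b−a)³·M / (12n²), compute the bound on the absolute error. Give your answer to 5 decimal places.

|E| ≤ (2)³·20 / (12·12²) = 160/1728 = 0.09259.

0.09259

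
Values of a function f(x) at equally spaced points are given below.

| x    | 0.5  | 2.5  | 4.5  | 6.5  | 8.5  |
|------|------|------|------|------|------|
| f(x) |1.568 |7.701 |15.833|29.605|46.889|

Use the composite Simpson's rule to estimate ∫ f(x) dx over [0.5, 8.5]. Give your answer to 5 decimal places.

h = 2, n = 4.
(h/3)·[y₀ + 4y₁ + 2y₂ + 4y₃ + y₄] = 0.666667·(229.347) = 152.89800.

152.89800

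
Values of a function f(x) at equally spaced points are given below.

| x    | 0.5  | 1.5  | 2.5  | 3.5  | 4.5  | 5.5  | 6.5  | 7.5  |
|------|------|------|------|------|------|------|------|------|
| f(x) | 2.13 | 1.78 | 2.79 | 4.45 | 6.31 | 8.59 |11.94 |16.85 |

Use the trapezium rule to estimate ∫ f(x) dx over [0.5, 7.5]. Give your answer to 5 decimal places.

h = 1, n = 7.
(h/2)·[y₀ + 2y₁ + 2y₂ + 2y₃ + 2y₄ + 2y₅ + 2y₆ + y₇] = 0.5·(90.70) = 45.35000.

45.35000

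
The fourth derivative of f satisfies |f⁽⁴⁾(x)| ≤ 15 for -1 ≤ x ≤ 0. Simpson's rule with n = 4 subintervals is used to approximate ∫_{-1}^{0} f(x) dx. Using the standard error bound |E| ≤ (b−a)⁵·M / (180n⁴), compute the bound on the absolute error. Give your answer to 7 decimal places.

0.0003255

|E| ≤ (1)⁵·15 / (180·4⁴) = 15/46080 = 0.0003255.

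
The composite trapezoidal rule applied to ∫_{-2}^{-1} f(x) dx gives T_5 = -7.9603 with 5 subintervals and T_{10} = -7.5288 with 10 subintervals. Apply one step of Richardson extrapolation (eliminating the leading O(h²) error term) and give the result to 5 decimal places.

-7.38497

R = (4·T_{10} − T_5) / 3 = (4·(-7.5288) − (-7.9603))/3 = (-22.1549)/3 = -7.38497.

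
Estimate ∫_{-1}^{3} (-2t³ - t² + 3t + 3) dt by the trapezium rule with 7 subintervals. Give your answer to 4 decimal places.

-26.8571

h = (3 − (-1))/7 = 0.571429.
Nodes t₀,…,t₇ = -1, -0.428571, 0.142857, 0.714286, 1.285714, 1.857143, 2.428571, 3.
f(t) = -2t³ - t² + 3t + 3: f₀=1, f₁=1.688047, f₂=3.402332, f₃=3.903790, f₄=0.953353, f₅=-7.688047, f₆=-24.259475, f₇=-51.
(h/2)·[f₀ + 2f₁ + 2f₂ + 2f₃ + 2f₄ + 2f₅ + 2f₆ + f₇] = 0.285714·(-94) = -26.8571.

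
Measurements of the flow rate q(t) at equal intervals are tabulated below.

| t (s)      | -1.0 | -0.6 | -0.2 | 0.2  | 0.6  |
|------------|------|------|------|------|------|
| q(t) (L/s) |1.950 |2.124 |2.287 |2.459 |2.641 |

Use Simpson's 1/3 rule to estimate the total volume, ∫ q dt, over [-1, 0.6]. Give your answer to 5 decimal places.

h = 0.4, n = 4.
(h/3)·[y₀ + 4y₁ + 2y₂ + 4y₃ + y₄] = 0.133333·(27.497) = 3.66627.

3.66627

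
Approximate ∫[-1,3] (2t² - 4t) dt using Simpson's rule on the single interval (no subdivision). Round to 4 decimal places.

2.6667

S = (b−a)/6 · [f(-1) + 4f(1) + f(3)] = 0.666667·[6 + 4·(-2) + 6] = 2.6667.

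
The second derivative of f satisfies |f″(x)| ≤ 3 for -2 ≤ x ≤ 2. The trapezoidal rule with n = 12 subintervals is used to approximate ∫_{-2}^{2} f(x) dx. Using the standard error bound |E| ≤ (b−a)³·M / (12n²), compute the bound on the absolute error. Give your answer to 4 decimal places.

0.1111

|E| ≤ (4)³·3 / (12·12²) = 192/1728 = 0.1111.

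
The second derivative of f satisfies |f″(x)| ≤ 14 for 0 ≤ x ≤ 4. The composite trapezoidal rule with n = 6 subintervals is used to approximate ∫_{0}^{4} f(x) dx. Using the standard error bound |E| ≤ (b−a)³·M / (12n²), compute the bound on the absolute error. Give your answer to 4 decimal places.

|E| ≤ (4)³·14 / (12·6²) = 896/432 = 2.0741.

2.0741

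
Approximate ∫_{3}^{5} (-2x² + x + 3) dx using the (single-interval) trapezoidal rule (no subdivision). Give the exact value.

T = (b−a)/2 · [f(3) + f(5)] = 1·[(-12) + (-42)] = -54.

-54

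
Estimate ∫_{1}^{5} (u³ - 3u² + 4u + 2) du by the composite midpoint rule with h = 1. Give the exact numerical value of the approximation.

h = (5 − 1)/4 = 1.
Midpoints m₁,…,m₄ = 1.5, 2.5, 3.5, 4.5.
f(m₁)=4.625, f(m₂)=8.875, f(m₃)=22.125, f(m₄)=50.375.
h·[f(m₁) + f(m₂) + f(m₃) + f(m₄)] = 1·(86) = 86.

86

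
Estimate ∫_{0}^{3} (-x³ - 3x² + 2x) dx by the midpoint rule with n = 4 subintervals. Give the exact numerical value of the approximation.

h = (3 − 0)/4 = 0.75.
Midpoints m₁,…,m₄ = 0.375, 1.125, 1.875, 2.625.
f(m₁)=0.275390625, f(m₂)=-2.970703125, f(m₃)=-13.388671875, f(m₄)=-33.509765625.
h·[f(m₁) + f(m₂) + f(m₃) + f(m₄)] = 0.75·(-49.59375) = -37.1953125.

-37.1953125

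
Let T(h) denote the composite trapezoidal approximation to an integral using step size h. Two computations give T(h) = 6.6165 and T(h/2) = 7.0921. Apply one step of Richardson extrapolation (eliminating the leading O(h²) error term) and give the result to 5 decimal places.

7.25063

R = (4·T(h/2) − T(h)) / 3 = (4·7.0921 − 6.6165)/3 = (21.7519)/3 = 7.25063.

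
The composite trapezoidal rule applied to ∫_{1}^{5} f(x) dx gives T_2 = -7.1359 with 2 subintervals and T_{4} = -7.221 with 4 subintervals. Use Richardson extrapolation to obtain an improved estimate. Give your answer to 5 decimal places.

-7.24937

R = (4·T_{4} − T_2) / 3 = (4·(-7.221) − (-7.1359))/3 = (-21.7481)/3 = -7.24937.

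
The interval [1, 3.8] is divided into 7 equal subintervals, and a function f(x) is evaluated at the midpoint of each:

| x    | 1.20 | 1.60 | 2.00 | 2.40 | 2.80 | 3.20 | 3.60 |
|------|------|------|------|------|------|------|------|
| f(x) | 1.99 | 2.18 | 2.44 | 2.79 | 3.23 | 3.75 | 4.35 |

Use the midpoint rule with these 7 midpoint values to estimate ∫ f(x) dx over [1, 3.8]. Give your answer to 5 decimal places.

8.29200

h = 0.4, n = 7.
h·[y(m₁) + y(m₂) + y(m₃) + y(m₄) + y(m₅) + y(m₆) + y(m₇)] = 0.4·(20.73) = 8.29200.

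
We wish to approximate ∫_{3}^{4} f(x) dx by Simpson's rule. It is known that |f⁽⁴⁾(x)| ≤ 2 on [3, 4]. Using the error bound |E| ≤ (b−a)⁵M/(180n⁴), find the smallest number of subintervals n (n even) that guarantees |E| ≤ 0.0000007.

Need 2/(180n⁴) ≤ 0.0000007.
n⁴ ≥ 2/(180·0.0000007) = 15873 ⇒ n ≥ 11.2244, so the smallest even n is 12. (n must be even for Simpson's rule.)

12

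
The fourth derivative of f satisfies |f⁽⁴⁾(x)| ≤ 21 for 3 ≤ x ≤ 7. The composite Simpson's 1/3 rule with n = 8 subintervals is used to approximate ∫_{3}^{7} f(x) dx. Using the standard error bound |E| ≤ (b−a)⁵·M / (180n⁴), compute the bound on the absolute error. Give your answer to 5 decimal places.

|E| ≤ (4)⁵·21 / (180·8⁴) = 21504/737280 = 0.02917.

0.02917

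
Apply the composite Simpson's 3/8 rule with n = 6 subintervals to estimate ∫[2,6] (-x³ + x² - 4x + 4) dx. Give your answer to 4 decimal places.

-298.6667

h = (6 − 2)/6 = 0.666667.
Nodes x₀,…,x₆ = 2, 2.666667, 3.333333, 4, 4.666667, 5.333333, 6.
f(x) = -x³ + x² - 4x + 4: f₀=-8, f₁=-18.518519, f₂=-35.259259, f₃=-60, f₄=-94.518519, f₅=-140.592593, f₆=-200.
(3h/8)·[f₀ + 3f₁ + 3f₂ + 2f₃ + 3f₄ + 3f₅ + f₆] = 0.25·(-1194.666667) = -298.6667.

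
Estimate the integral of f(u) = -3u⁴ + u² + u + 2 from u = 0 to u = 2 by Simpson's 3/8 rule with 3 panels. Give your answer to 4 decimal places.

h = (2 − 0)/3 = 0.666667.
Nodes u₀,…,u₃ = 0, 0.666667, 1.333333, 2.
f(u) = -3u⁴ + u² + u + 2: f₀=2, f₁=2.518519, f₂=-4.370370, f₃=-40.
(3h/8)·[f₀ + 3f₁ + 3f₂ + f₃] = 0.25·(-43.555556) = -10.8889.

-10.8889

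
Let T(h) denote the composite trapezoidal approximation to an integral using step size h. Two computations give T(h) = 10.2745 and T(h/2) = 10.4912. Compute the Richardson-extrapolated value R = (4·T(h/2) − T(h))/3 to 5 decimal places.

10.56343

R = (4·T(h/2) − T(h)) / 3 = (4·10.4912 − 10.2745)/3 = (31.6903)/3 = 10.56343.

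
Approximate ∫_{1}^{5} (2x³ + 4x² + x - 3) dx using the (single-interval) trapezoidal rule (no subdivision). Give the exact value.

T = (b−a)/2 · [f(1) + f(5)] = 2·[4 + 352] = 712.

712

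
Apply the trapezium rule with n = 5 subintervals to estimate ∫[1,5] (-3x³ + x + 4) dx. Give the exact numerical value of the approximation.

-451.52

h = (5 − 1)/5 = 0.8.
Nodes x₀,…,x₅ = 1, 1.8, 2.6, 3.4, 4.2, 5.
f(x) = -3x³ + x + 4: f₀=2, f₁=-11.696, f₂=-46.128, f₃=-110.512, f₄=-214.064, f₅=-366.
(h/2)·[f₀ + 2f₁ + 2f₂ + 2f₃ + 2f₄ + f₅] = 0.4·(-1128.8) = -451.52.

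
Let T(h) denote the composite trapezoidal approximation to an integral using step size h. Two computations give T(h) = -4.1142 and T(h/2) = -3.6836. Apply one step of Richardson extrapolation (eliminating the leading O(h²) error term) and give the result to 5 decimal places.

-3.54007

R = (4·T(h/2) − T(h)) / 3 = (4·(-3.6836) − (-4.1142))/3 = (-10.6202)/3 = -3.54007.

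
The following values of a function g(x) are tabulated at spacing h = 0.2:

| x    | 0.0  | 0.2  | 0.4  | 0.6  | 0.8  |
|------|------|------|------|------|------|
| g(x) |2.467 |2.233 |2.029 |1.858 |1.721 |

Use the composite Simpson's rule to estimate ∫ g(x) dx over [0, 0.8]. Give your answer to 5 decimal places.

1.64067

h = 0.2, n = 4.
(h/3)·[y₀ + 4y₁ + 2y₂ + 4y₃ + y₄] = 0.066667·(24.610) = 1.64067.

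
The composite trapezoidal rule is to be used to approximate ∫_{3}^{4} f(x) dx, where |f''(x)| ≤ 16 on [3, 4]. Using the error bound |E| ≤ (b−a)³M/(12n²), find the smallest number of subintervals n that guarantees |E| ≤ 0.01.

Need 16/(12n²) ≤ 0.01.
n² ≥ 16/(12·0.01) = 133.333 ⇒ n ≥ 11.5470, so the smallest n is 12.

12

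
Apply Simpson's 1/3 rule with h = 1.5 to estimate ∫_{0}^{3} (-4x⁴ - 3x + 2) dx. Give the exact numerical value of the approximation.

h = (3 − 0)/2 = 1.5.
Nodes x₀,…,x₂ = 0, 1.5, 3.
f(x) = -4x⁴ - 3x + 2: f₀=2, f₁=-22.75, f₂=-331.
(h/3)·[f₀ + 4f₁ + f₂] = 0.5·(-420) = -210.

-210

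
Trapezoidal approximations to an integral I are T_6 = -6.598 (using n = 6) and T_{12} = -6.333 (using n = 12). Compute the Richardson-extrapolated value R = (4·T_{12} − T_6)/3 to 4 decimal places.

R = (4·T_{12} − T_6) / 3 = (4·(-6.333) − (-6.598))/3 = (-18.734)/3 = -6.2447.

-6.2447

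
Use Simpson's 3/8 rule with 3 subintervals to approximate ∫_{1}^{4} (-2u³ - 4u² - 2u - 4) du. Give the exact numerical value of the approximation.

-238.5

h = (4 − 1)/3 = 1.
Nodes u₀,…,u₃ = 1, 2, 3, 4.
f(u) = -2u³ - 4u² - 2u - 4: f₀=-12, f₁=-40, f₂=-100, f₃=-204.
(3h/8)·[f₀ + 3f₁ + 3f₂ + f₃] = 0.375·(-636) = -238.5.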